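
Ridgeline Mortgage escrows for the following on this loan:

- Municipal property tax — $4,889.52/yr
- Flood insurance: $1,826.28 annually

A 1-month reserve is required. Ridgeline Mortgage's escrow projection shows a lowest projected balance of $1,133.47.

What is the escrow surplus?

Municipal property tax = $4,889.52/yr
Flood insurance = $1,826.28/yr
Total per year = $6,715.80
Monthly = $6,715.80 ÷ 12 = $559.65
Cushion = 1 × $559.65 = $559.65
Surplus = $1,133.47 − $559.65 = $573.82

$573.82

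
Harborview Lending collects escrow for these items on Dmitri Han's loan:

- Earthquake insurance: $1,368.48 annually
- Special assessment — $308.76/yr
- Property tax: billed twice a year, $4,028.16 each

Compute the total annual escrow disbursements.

$9,733.56

Earthquake insurance = $1,368.48
Special assessment = $308.76
Property tax = $4,028.16 × 2 = $8,056.32
Combined annual = $9,733.56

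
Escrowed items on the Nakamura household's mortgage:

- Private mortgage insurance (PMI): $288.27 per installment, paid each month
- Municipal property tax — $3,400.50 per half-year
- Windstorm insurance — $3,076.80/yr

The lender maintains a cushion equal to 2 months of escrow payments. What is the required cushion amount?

$2,222.84

Private mortgage insurance (PMI): $288.27 × 12 = $3,459.24 per year
Municipal property tax: $3,400.50 × 2 = $6,801.00 per year
Windstorm insurance: $3,076.80 per year
Total per year = $3,459.24 + $6,801.00 + $3,076.80 = $13,337.04
Per month = $13,337.04 ÷ 12 = $1,111.42
Required cushion = 2 × $1,111.42 = $2,222.84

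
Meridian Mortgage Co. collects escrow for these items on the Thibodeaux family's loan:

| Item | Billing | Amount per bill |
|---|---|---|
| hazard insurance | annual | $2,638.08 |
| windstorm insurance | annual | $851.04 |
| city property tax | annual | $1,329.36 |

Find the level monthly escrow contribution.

$401.54

Hazard insurance = $2,638.08 annually
Windstorm insurance = $851.04 annually
City property tax = $1,329.36 annually
Yearly total = $4,818.48
Base monthly escrow = $4,818.48 / 12 = $401.54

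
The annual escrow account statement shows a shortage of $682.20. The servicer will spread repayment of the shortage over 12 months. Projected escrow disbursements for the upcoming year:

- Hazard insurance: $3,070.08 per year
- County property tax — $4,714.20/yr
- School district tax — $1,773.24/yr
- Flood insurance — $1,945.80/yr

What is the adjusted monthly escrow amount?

$1,015.46

Hazard insurance — $3,070.08/yr
County property tax — $4,714.20/yr
School district tax — $1,773.24/yr
Flood insurance — $1,945.80/yr
Total annual escrow = $11,503.32
Base monthly escrow = $11,503.32 / 12 = $958.61
Shortage per month = $682.20 ÷ 12 = $56.85
Adjusted monthly = $958.61 + $56.85 = $1,015.46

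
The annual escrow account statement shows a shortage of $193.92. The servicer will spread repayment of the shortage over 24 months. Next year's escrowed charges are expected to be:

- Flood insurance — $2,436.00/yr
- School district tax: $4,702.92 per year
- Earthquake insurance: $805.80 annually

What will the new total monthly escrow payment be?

Flood insurance — $2,436.00 annually
School district tax — $4,702.92 annually
Earthquake insurance — $805.80 annually
Total per year = $2,436.00 + $4,702.92 + $805.80 = $7,944.72
Base monthly escrow = $7,944.72 / 12 = $662.06
Shortage spread = $193.92 / 24 = $8.08/mo
New monthly escrow = $662.06 + $8.08 = $670.14

$670.14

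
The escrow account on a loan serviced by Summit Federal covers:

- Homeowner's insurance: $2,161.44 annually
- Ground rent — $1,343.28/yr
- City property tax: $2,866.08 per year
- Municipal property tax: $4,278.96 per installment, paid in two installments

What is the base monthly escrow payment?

$1,244.06

Homeowner's insurance: $2,161.44
Ground rent: $1,343.28
City property tax: $2,866.08
Municipal property tax: $4,278.96 × 2 = $8,557.92
Yearly total = $2,161.44 + $1,343.28 + $2,866.08 + $8,557.92 = $14,928.72
Monthly = $14,928.72 ÷ 12 = $1,244.06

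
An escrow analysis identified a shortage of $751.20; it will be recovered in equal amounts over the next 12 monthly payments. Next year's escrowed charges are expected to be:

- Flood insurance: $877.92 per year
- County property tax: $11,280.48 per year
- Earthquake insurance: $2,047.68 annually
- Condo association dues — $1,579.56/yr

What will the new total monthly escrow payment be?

Flood insurance — $877.92 per year
County property tax — $11,280.48 per year
Earthquake insurance — $2,047.68 per year
Condo association dues — $1,579.56 per year
Combined annual = $877.92 + $11,280.48 + $2,047.68 + $1,579.56 = $15,785.64
Monthly escrow = $15,785.64 / 12 = $1,315.47
Shortage per month = $751.20 ÷ 12 = $62.60
New monthly escrow = $1,315.47 + $62.60 = $1,378.07

$1,378.07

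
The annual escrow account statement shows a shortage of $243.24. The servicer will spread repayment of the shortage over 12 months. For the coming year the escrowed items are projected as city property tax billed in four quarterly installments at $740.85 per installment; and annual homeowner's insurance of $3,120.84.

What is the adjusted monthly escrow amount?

$527.29

City property tax: $740.85 × 4 = $2,963.40 per year
Homeowner's insurance: $3,120.84 per year
Total annual escrow = $2,963.40 + $3,120.84 = $6,084.24
Base monthly escrow = $6,084.24 / 12 = $507.02
Shortage spread = $243.24 ÷ 12 = $20.27/mo
Adjusted monthly = $507.02 + $20.27 = $527.29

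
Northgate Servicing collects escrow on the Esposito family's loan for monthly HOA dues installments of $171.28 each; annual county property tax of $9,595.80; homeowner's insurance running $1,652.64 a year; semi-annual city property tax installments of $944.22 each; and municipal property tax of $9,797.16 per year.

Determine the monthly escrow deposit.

$2,082.45

HOA dues: $171.28 × 12 = $2,055.36 per year
County property tax: $9,595.80 per year
Homeowner's insurance: $1,652.64 per year
City property tax: $944.22 × 2 = $1,888.44 per year
Municipal property tax: $9,797.16 per year
Annual escrow total = $24,989.40
Monthly = $24,989.40 ÷ 12 = $2,082.45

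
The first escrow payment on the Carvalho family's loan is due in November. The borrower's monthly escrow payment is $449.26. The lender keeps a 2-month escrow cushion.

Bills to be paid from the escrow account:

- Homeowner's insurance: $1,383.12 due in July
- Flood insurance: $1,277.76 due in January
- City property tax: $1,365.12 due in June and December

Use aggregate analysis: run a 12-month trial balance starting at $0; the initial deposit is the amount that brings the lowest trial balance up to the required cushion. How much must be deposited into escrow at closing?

Cushion = 2 × $449.26 = $898.52
Trial balance (start $0, +$449.26 each month, − disbursements):
  Nov: +$449.26 → $449.26
  Dec: +$449.26 − $1,365.12 → -$466.60
  Jan: +$449.26 − $1,277.76 → -$1,295.10
  Feb: +$449.26 → -$845.84
  Mar: +$449.26 → -$396.58
  Apr: +$449.26 → $52.68
  May: +$449.26 → $501.94
  Jun: +$449.26 − $1,365.12 → -$413.92
  Jul: +$449.26 − $1,383.12 → -$1,347.78
  Aug: +$449.26 → -$898.52
  Sep: +$449.26 → -$449.26
  Oct: +$449.26 → $0.00
Lowest trial balance = -$1,347.78 (Jul)
Initial deposit = cushion − low point = $898.52 − (-$1,347.78) = $2,246.30

$2,246.30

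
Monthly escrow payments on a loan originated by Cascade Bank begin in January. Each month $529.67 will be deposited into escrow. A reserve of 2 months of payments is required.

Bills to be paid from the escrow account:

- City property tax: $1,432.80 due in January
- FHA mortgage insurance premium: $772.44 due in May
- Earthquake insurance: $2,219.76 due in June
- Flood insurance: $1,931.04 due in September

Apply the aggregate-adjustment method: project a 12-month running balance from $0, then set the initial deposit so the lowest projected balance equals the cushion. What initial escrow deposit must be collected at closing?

$2,648.35

Cushion = 2 × $529.67 = $1,059.34
Trial balance (start $0, +$529.67 each month, − disbursements):
  Jan: +$529.67 − $1,432.80 → -$903.13
  Feb: +$529.67 → -$373.46
  Mar: +$529.67 → $156.21
  Apr: +$529.67 → $685.88
  May: +$529.67 − $772.44 → $443.11
  Jun: +$529.67 − $2,219.76 → -$1,246.98
  Jul: +$529.67 → -$717.31
  Aug: +$529.67 → -$187.64
  Sep: +$529.67 − $1,931.04 → -$1,589.01
  Oct: +$529.67 → -$1,059.34
  Nov: +$529.67 → -$529.67
  Dec: +$529.67 → $0.00
Lowest trial balance = -$1,589.01 (Sep)
Initial deposit = cushion − low point = $1,059.34 − (-$1,589.01) = $2,648.35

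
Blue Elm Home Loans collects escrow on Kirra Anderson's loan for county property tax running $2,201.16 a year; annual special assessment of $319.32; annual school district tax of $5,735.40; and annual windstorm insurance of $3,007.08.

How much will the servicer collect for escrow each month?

$938.58

County property tax: $2,201.16 annually
Special assessment: $319.32 annually
School district tax: $5,735.40 annually
Windstorm insurance: $3,007.08 annually
Yearly total = $11,262.96
Per month = $11,262.96 ÷ 12 = $938.58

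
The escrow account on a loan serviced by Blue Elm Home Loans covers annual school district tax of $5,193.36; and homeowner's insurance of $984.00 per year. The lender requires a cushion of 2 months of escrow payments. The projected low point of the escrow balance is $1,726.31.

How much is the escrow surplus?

School district tax: $5,193.36 annually
Homeowner's insurance: $984.00 annually
Total per year = $5,193.36 + $984.00 = $6,177.36
Base monthly escrow = $6,177.36 ÷ 12 = $514.78
Required cushion = 2 × $514.78 = $1,029.56
Surplus = $1,726.31 − $1,029.56 = $696.75

$696.75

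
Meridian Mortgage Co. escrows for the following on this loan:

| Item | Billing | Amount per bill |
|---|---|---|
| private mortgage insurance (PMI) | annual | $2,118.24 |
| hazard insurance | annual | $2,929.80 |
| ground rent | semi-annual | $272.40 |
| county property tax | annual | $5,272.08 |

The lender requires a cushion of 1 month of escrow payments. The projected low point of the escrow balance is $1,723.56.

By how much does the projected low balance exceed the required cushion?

$818.15

Private mortgage insurance (PMI) = $2,118.24/yr
Hazard insurance = $2,929.80/yr
Ground rent = $272.40 × 2 = $544.80/yr
County property tax = $5,272.08/yr
Total per year = $2,118.24 + $2,929.80 + $544.80 + $5,272.08 = $10,864.92
Base monthly escrow = $10,864.92 / 12 = $905.41
Required cushion = 1 × $905.41 = $905.41
Excess over cushion: $1,723.56 − $905.41 = $818.15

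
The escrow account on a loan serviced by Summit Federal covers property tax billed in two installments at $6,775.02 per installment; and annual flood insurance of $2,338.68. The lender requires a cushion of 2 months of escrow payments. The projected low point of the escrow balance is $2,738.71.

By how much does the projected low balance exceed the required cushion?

$90.59

Property tax = $6,775.02 × 2 = $13,550.04 per year
Flood insurance = $2,338.68 per year
Combined annual = $15,888.72
Base monthly escrow = $15,888.72 ÷ 12 = $1,324.06
Cushion = 2 × $1,324.06 = $2,648.12
Surplus = $2,738.71 − $2,648.12 = $90.59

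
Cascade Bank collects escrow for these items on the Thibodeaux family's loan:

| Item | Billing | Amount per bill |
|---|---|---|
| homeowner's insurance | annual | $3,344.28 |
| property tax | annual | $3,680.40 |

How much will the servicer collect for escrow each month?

$585.39

Homeowner's insurance = $3,344.28
Property tax = $3,680.40
Yearly total = $7,024.68
Per month = $7,024.68 ÷ 12 = $585.39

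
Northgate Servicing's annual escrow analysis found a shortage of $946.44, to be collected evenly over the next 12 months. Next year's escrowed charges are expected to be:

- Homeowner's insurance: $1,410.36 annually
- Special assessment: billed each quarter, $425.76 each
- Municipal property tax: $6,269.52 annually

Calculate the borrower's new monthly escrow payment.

$860.78

Homeowner's insurance: $1,410.36 annually
Special assessment: $425.76 × 4 = $1,703.04 annually
Municipal property tax: $6,269.52 annually
Combined annual = $1,410.36 + $1,703.04 + $6,269.52 = $9,382.92
Monthly = $9,382.92 / 12 = $781.91
Shortage spread = $946.44 ÷ 12 = $78.87/mo
New monthly escrow = $781.91 + $78.87 = $860.78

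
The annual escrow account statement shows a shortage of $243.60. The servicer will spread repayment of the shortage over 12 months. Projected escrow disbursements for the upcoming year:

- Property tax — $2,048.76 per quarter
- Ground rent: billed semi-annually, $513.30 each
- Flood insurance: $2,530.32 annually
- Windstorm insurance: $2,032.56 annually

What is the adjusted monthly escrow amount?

Property tax: $2,048.76 × 4 = $8,195.04/yr
Ground rent: $513.30 × 2 = $1,026.60/yr
Flood insurance: $2,530.32/yr
Windstorm insurance: $2,032.56/yr
Annual escrow total = $8,195.04 + $1,026.60 + $2,530.32 + $2,032.56 = $13,784.52
Per month = $13,784.52 / 12 = $1,148.71
Shortage per month = $243.60 ÷ 12 = $20.30
Adjusted monthly = $1,148.71 + $20.30 = $1,169.01

$1,169.01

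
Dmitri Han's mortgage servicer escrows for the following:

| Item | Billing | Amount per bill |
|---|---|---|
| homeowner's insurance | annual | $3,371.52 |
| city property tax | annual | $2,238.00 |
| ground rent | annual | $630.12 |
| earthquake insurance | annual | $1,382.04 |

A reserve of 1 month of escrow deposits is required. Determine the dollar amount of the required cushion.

$635.14

Homeowner's insurance — $3,371.52 annually
City property tax — $2,238.00 annually
Ground rent — $630.12 annually
Earthquake insurance — $1,382.04 annually
Annual escrow total = $7,621.68
Monthly escrow = $7,621.68 / 12 = $635.14
Cushion = 1 × $635.14 = $635.14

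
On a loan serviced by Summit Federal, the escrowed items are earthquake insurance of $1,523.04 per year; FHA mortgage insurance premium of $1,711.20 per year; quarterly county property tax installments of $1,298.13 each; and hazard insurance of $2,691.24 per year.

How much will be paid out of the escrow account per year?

Earthquake insurance — $1,523.04 per year
FHA mortgage insurance premium — $1,711.20 per year
County property tax — $1,298.13 × 4 = $5,192.52 per year
Hazard insurance — $2,691.24 per year
Total annual escrow = $11,118.00

$11,118.00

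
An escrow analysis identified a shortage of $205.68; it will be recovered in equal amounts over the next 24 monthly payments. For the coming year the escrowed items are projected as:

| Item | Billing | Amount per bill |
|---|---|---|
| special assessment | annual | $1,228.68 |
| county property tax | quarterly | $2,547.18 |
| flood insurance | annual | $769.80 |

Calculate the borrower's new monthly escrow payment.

Special assessment — $1,228.68 per year
County property tax — $2,547.18 × 4 = $10,188.72 per year
Flood insurance — $769.80 per year
Yearly total = $1,228.68 + $10,188.72 + $769.80 = $12,187.20
Monthly = $12,187.20 / 12 = $1,015.60
Monthly shortage recovery: $205.68 / 24 = $8.57
New monthly escrow = $1,015.60 + $8.57 = $1,024.17

$1,024.17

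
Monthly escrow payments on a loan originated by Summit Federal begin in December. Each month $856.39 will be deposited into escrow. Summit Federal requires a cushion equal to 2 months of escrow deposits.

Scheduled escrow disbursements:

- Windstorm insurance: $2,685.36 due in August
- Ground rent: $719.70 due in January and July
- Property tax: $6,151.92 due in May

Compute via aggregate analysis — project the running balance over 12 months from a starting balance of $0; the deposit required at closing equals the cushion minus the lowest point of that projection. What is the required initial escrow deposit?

Cushion = 2 × $856.39 = $1,712.78
Trial balance (start $0, +$856.39 each month, − disbursements):
  Dec: +$856.39 → $856.39
  Jan: +$856.39 − $719.70 → $993.08
  Feb: +$856.39 → $1,849.47
  Mar: +$856.39 → $2,705.86
  Apr: +$856.39 → $3,562.25
  May: +$856.39 − $6,151.92 → -$1,733.28
  Jun: +$856.39 → -$876.89
  Jul: +$856.39 − $719.70 → -$740.20
  Aug: +$856.39 − $2,685.36 → -$2,569.17
  Sep: +$856.39 → -$1,712.78
  Oct: +$856.39 → -$856.39
  Nov: +$856.39 → $0.00
Lowest trial balance = -$2,569.17 (Aug)
Initial deposit = cushion − low point = $1,712.78 − (-$2,569.17) = $4,281.95

$4,281.95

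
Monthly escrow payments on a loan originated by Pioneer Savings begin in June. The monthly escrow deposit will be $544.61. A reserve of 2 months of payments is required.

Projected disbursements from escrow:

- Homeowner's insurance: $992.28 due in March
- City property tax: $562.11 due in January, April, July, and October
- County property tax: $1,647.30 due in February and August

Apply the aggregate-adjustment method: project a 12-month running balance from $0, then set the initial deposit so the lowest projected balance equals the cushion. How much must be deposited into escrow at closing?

Cushion = 2 × $544.61 = $1,089.22
Trial balance (start $0, +$544.61 each month, − disbursements):
  Jun: +$544.61 → $544.61
  Jul: +$544.61 − $562.11 → $527.11
  Aug: +$544.61 − $1,647.30 → -$575.58
  Sep: +$544.61 → -$30.97
  Oct: +$544.61 − $562.11 → -$48.47
  Nov: +$544.61 → $496.14
  Dec: +$544.61 → $1,040.75
  Jan: +$544.61 − $562.11 → $1,023.25
  Feb: +$544.61 − $1,647.30 → -$79.44
  Mar: +$544.61 − $992.28 → -$527.11
  Apr: +$544.61 − $562.11 → -$544.61
  May: +$544.61 → $0.00
Lowest trial balance = -$575.58 (Aug)
Initial deposit = cushion − low point = $1,089.22 − (-$575.58) = $1,664.80

$1,664.80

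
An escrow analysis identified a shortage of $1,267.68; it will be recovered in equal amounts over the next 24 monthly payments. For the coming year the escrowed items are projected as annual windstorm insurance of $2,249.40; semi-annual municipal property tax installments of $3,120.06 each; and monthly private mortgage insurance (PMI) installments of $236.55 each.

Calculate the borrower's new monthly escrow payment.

$996.83

Windstorm insurance = $2,249.40 annually
Municipal property tax = $3,120.06 × 2 = $6,240.12 annually
Private mortgage insurance (PMI) = $236.55 × 12 = $2,838.60 annually
Total annual escrow = $2,249.40 + $6,240.12 + $2,838.60 = $11,328.12
Per month = $11,328.12 / 12 = $944.01
Monthly shortage recovery: $1,267.68 / 24 = $52.82
New monthly escrow = $944.01 + $52.82 = $996.83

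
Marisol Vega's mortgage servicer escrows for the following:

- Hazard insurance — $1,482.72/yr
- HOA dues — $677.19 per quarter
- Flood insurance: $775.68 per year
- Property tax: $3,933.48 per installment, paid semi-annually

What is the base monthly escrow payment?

Hazard insurance: $1,482.72
HOA dues: $677.19 × 4 = $2,708.76
Flood insurance: $775.68
Property tax: $3,933.48 × 2 = $7,866.96
Annual escrow total = $1,482.72 + $2,708.76 + $775.68 + $7,866.96 = $12,834.12
Base monthly escrow = $12,834.12 ÷ 12 = $1,069.51

$1,069.51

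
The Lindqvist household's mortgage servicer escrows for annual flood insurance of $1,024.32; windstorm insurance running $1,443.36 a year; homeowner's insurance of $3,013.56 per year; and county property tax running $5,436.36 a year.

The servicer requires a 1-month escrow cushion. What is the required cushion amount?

Flood insurance — $1,024.32
Windstorm insurance — $1,443.36
Homeowner's insurance — $3,013.56
County property tax — $5,436.36
Combined annual = $10,917.60
Per month = $10,917.60 ÷ 12 = $909.80
Cushion = 1 × $909.80 = $909.80

$909.80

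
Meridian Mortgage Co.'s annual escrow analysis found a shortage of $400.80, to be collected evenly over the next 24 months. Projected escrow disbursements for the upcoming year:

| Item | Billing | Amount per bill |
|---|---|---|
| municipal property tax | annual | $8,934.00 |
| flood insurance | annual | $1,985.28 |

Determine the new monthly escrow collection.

Municipal property tax: $8,934.00 annually
Flood insurance: $1,985.28 annually
Yearly total = $8,934.00 + $1,985.28 = $10,919.28
Monthly escrow = $10,919.28 / 12 = $909.94
Shortage spread = $400.80 / 24 = $16.70/mo
New monthly escrow = $909.94 + $16.70 = $926.64

$926.64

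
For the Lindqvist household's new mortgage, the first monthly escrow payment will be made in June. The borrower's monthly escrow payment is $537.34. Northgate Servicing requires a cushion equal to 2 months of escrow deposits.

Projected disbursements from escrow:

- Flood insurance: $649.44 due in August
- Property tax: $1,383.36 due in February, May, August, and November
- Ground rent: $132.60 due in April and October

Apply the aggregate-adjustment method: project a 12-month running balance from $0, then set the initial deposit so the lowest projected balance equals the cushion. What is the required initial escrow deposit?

Cushion = 2 × $537.34 = $1,074.68
Trial balance (start $0, +$537.34 each month, − disbursements):
  Jun: +$537.34 → $537.34
  Jul: +$537.34 → $1,074.68
  Aug: +$537.34 − $2,032.80 → -$420.78
  Sep: +$537.34 → $116.56
  Oct: +$537.34 − $132.60 → $521.30
  Nov: +$537.34 − $1,383.36 → -$324.72
  Dec: +$537.34 → $212.62
  Jan: +$537.34 → $749.96
  Feb: +$537.34 − $1,383.36 → -$96.06
  Mar: +$537.34 → $441.28
  Apr: +$537.34 − $132.60 → $846.02
  May: +$537.34 − $1,383.36 → $0.00
Lowest trial balance = -$420.78 (Aug)
Initial deposit = cushion − low point = $1,074.68 − (-$420.78) = $1,495.46

$1,495.46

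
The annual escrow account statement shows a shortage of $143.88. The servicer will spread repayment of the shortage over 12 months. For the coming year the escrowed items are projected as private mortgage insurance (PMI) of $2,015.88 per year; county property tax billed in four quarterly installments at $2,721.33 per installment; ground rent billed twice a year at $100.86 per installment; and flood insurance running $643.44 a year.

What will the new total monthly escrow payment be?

$1,157.52

Private mortgage insurance (PMI): $2,015.88/yr
County property tax: $2,721.33 × 4 = $10,885.32/yr
Ground rent: $100.86 × 2 = $201.72/yr
Flood insurance: $643.44/yr
Total annual escrow = $13,746.36
Monthly = $13,746.36 ÷ 12 = $1,145.53
Monthly shortage recovery: $143.88 ÷ 12 = $11.99
New monthly escrow = $1,145.53 + $11.99 = $1,157.52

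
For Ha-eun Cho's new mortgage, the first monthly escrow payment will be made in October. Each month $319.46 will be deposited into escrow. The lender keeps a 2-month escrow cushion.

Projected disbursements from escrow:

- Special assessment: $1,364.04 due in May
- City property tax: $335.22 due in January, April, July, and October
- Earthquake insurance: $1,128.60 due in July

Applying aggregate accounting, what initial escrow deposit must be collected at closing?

$1,277.84

Cushion = 2 × $319.46 = $638.92
Trial balance (start $0, +$319.46 each month, − disbursements):
  Oct: +$319.46 − $335.22 → -$15.76
  Nov: +$319.46 → $303.70
  Dec: +$319.46 → $623.16
  Jan: +$319.46 − $335.22 → $607.40
  Feb: +$319.46 → $926.86
  Mar: +$319.46 → $1,246.32
  Apr: +$319.46 − $335.22 → $1,230.56
  May: +$319.46 − $1,364.04 → $185.98
  Jun: +$319.46 → $505.44
  Jul: +$319.46 − $1,463.82 → -$638.92
  Aug: +$319.46 → -$319.46
  Sep: +$319.46 → $0.00
Lowest trial balance = -$638.92 (Jul)
Initial deposit = cushion − low point = $638.92 − (-$638.92) = $1,277.84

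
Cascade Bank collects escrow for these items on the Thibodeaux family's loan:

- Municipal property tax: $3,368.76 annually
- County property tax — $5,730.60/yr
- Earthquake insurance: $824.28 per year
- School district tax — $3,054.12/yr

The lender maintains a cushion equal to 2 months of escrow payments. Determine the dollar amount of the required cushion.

Municipal property tax = $3,368.76 annually
County property tax = $5,730.60 annually
Earthquake insurance = $824.28 annually
School district tax = $3,054.12 annually
Total per year = $3,368.76 + $5,730.60 + $824.28 + $3,054.12 = $12,977.76
Monthly escrow = $12,977.76 / 12 = $1,081.48
Required cushion = 2 × $1,081.48 = $2,162.96

$2,162.96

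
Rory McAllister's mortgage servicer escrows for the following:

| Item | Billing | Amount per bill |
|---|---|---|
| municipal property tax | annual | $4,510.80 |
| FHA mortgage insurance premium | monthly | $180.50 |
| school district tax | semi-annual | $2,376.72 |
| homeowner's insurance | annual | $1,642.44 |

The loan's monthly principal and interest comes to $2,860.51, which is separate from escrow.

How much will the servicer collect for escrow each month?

Municipal property tax — $4,510.80/yr
FHA mortgage insurance premium — $180.50 × 12 = $2,166.00/yr
School district tax — $2,376.72 × 2 = $4,753.44/yr
Homeowner's insurance — $1,642.44/yr
Yearly total = $4,510.80 + $2,166.00 + $4,753.44 + $1,642.44 = $13,072.68
Per month = $13,072.68 ÷ 12 = $1,089.39

$1,089.39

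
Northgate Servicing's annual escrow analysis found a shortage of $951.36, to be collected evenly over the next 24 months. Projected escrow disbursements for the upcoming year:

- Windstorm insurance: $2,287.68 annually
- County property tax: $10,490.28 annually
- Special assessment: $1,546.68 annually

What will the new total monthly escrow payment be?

Windstorm insurance — $2,287.68 annually
County property tax — $10,490.28 annually
Special assessment — $1,546.68 annually
Total per year = $14,324.64
Monthly = $14,324.64 ÷ 12 = $1,193.72
Monthly shortage recovery: $951.36 / 24 = $39.64
New monthly escrow = $1,193.72 + $39.64 = $1,233.36

$1,233.36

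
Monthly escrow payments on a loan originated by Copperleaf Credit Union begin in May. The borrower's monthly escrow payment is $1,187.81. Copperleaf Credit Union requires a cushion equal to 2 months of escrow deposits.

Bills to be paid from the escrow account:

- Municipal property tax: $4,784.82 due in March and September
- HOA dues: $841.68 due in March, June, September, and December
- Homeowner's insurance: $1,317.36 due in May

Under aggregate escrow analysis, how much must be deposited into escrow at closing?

$4,222.11

Cushion = 2 × $1,187.81 = $2,375.62
Trial balance (start $0, +$1,187.81 each month, − disbursements):
  May: +$1,187.81 − $1,317.36 → -$129.55
  Jun: +$1,187.81 − $841.68 → $216.58
  Jul: +$1,187.81 → $1,404.39
  Aug: +$1,187.81 → $2,592.20
  Sep: +$1,187.81 − $5,626.50 → -$1,846.49
  Oct: +$1,187.81 → -$658.68
  Nov: +$1,187.81 → $529.13
  Dec: +$1,187.81 − $841.68 → $875.26
  Jan: +$1,187.81 → $2,063.07
  Feb: +$1,187.81 → $3,250.88
  Mar: +$1,187.81 − $5,626.50 → -$1,187.81
  Apr: +$1,187.81 → $0.00
Lowest trial balance = -$1,846.49 (Sep)
Initial deposit = cushion − low point = $2,375.62 − (-$1,846.49) = $4,222.11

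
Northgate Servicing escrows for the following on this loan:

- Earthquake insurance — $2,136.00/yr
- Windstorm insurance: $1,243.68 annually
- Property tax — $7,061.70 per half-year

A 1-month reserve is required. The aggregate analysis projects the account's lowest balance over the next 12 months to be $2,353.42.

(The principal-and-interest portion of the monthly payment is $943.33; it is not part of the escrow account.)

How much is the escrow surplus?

$894.83

Earthquake insurance — $2,136.00 annually
Windstorm insurance — $1,243.68 annually
Property tax — $7,061.70 × 2 = $14,123.40 annually
Total per year = $2,136.00 + $1,243.68 + $14,123.40 = $17,503.08
Monthly escrow = $17,503.08 ÷ 12 = $1,458.59
Required reserve = 1 × $1,458.59 = $1,458.59
Excess over cushion: $2,353.42 − $1,458.59 = $894.83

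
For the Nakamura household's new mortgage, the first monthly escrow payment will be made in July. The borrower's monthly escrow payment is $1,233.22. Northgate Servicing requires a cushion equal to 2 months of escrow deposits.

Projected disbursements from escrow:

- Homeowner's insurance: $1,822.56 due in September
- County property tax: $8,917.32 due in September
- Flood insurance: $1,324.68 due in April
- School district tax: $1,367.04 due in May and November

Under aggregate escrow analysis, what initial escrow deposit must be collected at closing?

Cushion = 2 × $1,233.22 = $2,466.44
Trial balance (start $0, +$1,233.22 each month, − disbursements):
  Jul: +$1,233.22 → $1,233.22
  Aug: +$1,233.22 → $2,466.44
  Sep: +$1,233.22 − $10,739.88 → -$7,040.22
  Oct: +$1,233.22 → -$5,807.00
  Nov: +$1,233.22 − $1,367.04 → -$5,940.82
  Dec: +$1,233.22 → -$4,707.60
  Jan: +$1,233.22 → -$3,474.38
  Feb: +$1,233.22 → -$2,241.16
  Mar: +$1,233.22 → -$1,007.94
  Apr: +$1,233.22 − $1,324.68 → -$1,099.40
  May: +$1,233.22 − $1,367.04 → -$1,233.22
  Jun: +$1,233.22 → $0.00
Lowest trial balance = -$7,040.22 (Sep)
Initial deposit = cushion − low point = $2,466.44 − (-$7,040.22) = $9,506.66

$9,506.66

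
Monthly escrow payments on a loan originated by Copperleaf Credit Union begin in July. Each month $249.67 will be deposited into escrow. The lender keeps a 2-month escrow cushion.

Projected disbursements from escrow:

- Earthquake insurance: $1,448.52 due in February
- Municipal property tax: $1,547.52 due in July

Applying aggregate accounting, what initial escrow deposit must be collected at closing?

$1,797.19

Cushion = 2 × $249.67 = $499.34
Trial balance (start $0, +$249.67 each month, − disbursements):
  Jul: +$249.67 − $1,547.52 → -$1,297.85
  Aug: +$249.67 → -$1,048.18
  Sep: +$249.67 → -$798.51
  Oct: +$249.67 → -$548.84
  Nov: +$249.67 → -$299.17
  Dec: +$249.67 → -$49.50
  Jan: +$249.67 → $200.17
  Feb: +$249.67 − $1,448.52 → -$998.68
  Mar: +$249.67 → -$749.01
  Apr: +$249.67 → -$499.34
  May: +$249.67 → -$249.67
  Jun: +$249.67 → $0.00
Lowest trial balance = -$1,297.85 (Jul)
Initial deposit = cushion − low point = $499.34 − (-$1,297.85) = $1,797.19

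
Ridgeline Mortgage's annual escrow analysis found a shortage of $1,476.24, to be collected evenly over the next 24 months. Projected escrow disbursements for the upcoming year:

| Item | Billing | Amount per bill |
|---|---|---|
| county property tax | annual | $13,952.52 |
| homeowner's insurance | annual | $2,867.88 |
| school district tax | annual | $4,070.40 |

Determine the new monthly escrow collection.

$1,802.41

County property tax — $13,952.52 annually
Homeowner's insurance — $2,867.88 annually
School district tax — $4,070.40 annually
Annual escrow total = $13,952.52 + $2,867.88 + $4,070.40 = $20,890.80
Monthly = $20,890.80 / 12 = $1,740.90
Shortage per month = $1,476.24 ÷ 24 = $61.51
Adjusted monthly = $1,740.90 + $61.51 = $1,802.41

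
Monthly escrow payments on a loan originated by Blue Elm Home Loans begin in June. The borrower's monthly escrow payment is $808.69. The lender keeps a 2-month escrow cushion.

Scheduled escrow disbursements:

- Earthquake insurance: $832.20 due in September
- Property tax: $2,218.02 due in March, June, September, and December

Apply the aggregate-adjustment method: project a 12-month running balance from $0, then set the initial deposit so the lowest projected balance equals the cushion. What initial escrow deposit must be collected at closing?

Cushion = 2 × $808.69 = $1,617.38
Trial balance (start $0, +$808.69 each month, − disbursements):
  Jun: +$808.69 − $2,218.02 → -$1,409.33
  Jul: +$808.69 → -$600.64
  Aug: +$808.69 → $208.05
  Sep: +$808.69 − $3,050.22 → -$2,033.48
  Oct: +$808.69 → -$1,224.79
  Nov: +$808.69 → -$416.10
  Dec: +$808.69 − $2,218.02 → -$1,825.43
  Jan: +$808.69 → -$1,016.74
  Feb: +$808.69 → -$208.05
  Mar: +$808.69 − $2,218.02 → -$1,617.38
  Apr: +$808.69 → -$808.69
  May: +$808.69 → $0.00
Lowest trial balance = -$2,033.48 (Sep)
Initial deposit = cushion − low point = $1,617.38 − (-$2,033.48) = $3,650.86

$3,650.86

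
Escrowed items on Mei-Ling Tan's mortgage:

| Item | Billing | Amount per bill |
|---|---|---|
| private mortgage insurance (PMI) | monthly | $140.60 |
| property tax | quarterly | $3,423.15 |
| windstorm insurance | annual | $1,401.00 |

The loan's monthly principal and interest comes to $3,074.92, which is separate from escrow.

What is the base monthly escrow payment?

$1,398.40

Private mortgage insurance (PMI) — $140.60 × 12 = $1,687.20/yr
Property tax — $3,423.15 × 4 = $13,692.60/yr
Windstorm insurance — $1,401.00/yr
Total per year = $16,780.80
Base monthly escrow = $16,780.80 ÷ 12 = $1,398.40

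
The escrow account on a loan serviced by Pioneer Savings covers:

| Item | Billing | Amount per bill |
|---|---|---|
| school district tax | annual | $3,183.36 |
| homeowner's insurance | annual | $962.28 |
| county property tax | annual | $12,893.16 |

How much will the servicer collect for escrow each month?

$1,419.90

School district tax — $3,183.36 per year
Homeowner's insurance — $962.28 per year
County property tax — $12,893.16 per year
Total annual escrow = $3,183.36 + $962.28 + $12,893.16 = $17,038.80
Monthly = $17,038.80 ÷ 12 = $1,419.90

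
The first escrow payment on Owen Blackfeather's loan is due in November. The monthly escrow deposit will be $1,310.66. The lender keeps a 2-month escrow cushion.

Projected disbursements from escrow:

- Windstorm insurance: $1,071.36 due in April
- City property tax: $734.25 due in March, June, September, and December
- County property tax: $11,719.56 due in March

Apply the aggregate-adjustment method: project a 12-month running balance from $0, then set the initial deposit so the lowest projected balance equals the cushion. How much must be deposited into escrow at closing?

Cushion = 2 × $1,310.66 = $2,621.32
Trial balance (start $0, +$1,310.66 each month, − disbursements):
  Nov: +$1,310.66 → $1,310.66
  Dec: +$1,310.66 − $734.25 → $1,887.07
  Jan: +$1,310.66 → $3,197.73
  Feb: +$1,310.66 → $4,508.39
  Mar: +$1,310.66 − $12,453.81 → -$6,634.76
  Apr: +$1,310.66 − $1,071.36 → -$6,395.46
  May: +$1,310.66 → -$5,084.80
  Jun: +$1,310.66 − $734.25 → -$4,508.39
  Jul: +$1,310.66 → -$3,197.73
  Aug: +$1,310.66 → -$1,887.07
  Sep: +$1,310.66 − $734.25 → -$1,310.66
  Oct: +$1,310.66 → $0.00
Lowest trial balance = -$6,634.76 (Mar)
Initial deposit = cushion − low point = $2,621.32 − (-$6,634.76) = $9,256.08

$9,256.08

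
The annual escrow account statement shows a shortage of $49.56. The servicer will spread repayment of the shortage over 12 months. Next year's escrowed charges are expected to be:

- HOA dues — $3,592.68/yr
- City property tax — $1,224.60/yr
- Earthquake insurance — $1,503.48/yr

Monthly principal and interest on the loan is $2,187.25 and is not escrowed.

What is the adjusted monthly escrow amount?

$530.86

HOA dues: $3,592.68 per year
City property tax: $1,224.60 per year
Earthquake insurance: $1,503.48 per year
Yearly total = $6,320.76
Per month = $6,320.76 / 12 = $526.73
Shortage per month = $49.56 / 12 = $4.13
New monthly escrow = $526.73 + $4.13 = $530.86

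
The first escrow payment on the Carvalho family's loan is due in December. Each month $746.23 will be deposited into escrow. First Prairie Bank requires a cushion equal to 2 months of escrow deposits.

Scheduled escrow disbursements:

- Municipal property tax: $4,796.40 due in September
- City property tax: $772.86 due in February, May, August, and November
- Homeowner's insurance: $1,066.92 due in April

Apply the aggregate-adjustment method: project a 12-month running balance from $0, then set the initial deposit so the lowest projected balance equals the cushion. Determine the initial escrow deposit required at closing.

$2,212.06

Cushion = 2 × $746.23 = $1,492.46
Trial balance (start $0, +$746.23 each month, − disbursements):
  Dec: +$746.23 → $746.23
  Jan: +$746.23 → $1,492.46
  Feb: +$746.23 − $772.86 → $1,465.83
  Mar: +$746.23 → $2,212.06
  Apr: +$746.23 − $1,066.92 → $1,891.37
  May: +$746.23 − $772.86 → $1,864.74
  Jun: +$746.23 → $2,610.97
  Jul: +$746.23 → $3,357.20
  Aug: +$746.23 − $772.86 → $3,330.57
  Sep: +$746.23 − $4,796.40 → -$719.60
  Oct: +$746.23 → $26.63
  Nov: +$746.23 − $772.86 → $0.00
Lowest trial balance = -$719.60 (Sep)
Initial deposit = cushion − low point = $1,492.46 − (-$719.60) = $2,212.06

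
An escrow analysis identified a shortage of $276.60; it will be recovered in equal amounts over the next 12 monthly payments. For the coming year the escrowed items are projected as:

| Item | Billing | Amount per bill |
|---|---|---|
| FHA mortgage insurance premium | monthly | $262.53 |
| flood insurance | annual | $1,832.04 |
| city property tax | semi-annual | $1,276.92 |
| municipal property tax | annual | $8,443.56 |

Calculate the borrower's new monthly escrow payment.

FHA mortgage insurance premium — $262.53 × 12 = $3,150.36
Flood insurance — $1,832.04
City property tax — $1,276.92 × 2 = $2,553.84
Municipal property tax — $8,443.56
Total annual escrow = $15,979.80
Per month = $15,979.80 / 12 = $1,331.65
Monthly shortage recovery: $276.60 / 12 = $23.05
Adjusted monthly = $1,331.65 + $23.05 = $1,354.70

$1,354.70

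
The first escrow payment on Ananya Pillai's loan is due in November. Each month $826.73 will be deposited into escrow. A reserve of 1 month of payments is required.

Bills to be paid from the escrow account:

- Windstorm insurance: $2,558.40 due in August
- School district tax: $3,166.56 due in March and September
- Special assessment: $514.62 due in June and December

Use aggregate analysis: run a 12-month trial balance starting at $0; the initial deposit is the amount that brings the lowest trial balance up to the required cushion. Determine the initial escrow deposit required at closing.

Cushion = 1 × $826.73 = $826.73
Trial balance (start $0, +$826.73 each month, − disbursements):
  Nov: +$826.73 → $826.73
  Dec: +$826.73 − $514.62 → $1,138.84
  Jan: +$826.73 → $1,965.57
  Feb: +$826.73 → $2,792.30
  Mar: +$826.73 − $3,166.56 → $452.47
  Apr: +$826.73 → $1,279.20
  May: +$826.73 → $2,105.93
  Jun: +$826.73 − $514.62 → $2,418.04
  Jul: +$826.73 → $3,244.77
  Aug: +$826.73 − $2,558.40 → $1,513.10
  Sep: +$826.73 − $3,166.56 → -$826.73
  Oct: +$826.73 → $0.00
Lowest trial balance = -$826.73 (Sep)
Initial deposit = cushion − low point = $826.73 − (-$826.73) = $1,653.46

$1,653.46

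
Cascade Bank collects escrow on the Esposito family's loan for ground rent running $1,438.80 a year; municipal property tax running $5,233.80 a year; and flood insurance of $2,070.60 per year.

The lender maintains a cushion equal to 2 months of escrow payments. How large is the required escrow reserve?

$1,457.20

Ground rent: $1,438.80 annually
Municipal property tax: $5,233.80 annually
Flood insurance: $2,070.60 annually
Annual escrow total = $1,438.80 + $5,233.80 + $2,070.60 = $8,743.20
Base monthly escrow = $8,743.20 ÷ 12 = $728.60
Reserve = 2 × $728.60 = $1,457.20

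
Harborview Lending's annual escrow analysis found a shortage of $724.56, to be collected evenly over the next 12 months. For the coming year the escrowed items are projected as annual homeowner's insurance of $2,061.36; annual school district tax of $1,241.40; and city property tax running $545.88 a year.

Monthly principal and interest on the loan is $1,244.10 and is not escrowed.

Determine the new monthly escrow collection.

$381.10

Homeowner's insurance = $2,061.36 per year
School district tax = $1,241.40 per year
City property tax = $545.88 per year
Combined annual = $3,848.64
Per month = $3,848.64 / 12 = $320.72
Monthly shortage recovery: $724.56 / 12 = $60.38
New monthly escrow = $320.72 + $60.38 = $381.10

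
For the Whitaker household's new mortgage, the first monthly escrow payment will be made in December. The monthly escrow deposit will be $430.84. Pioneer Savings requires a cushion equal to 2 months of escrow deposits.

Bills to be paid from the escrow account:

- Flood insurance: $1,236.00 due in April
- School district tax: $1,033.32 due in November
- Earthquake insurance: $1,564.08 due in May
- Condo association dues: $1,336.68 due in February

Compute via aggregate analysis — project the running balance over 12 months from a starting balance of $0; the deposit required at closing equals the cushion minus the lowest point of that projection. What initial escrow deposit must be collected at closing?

$2,413.40

Cushion = 2 × $430.84 = $861.68
Trial balance (start $0, +$430.84 each month, − disbursements):
  Dec: +$430.84 → $430.84
  Jan: +$430.84 → $861.68
  Feb: +$430.84 − $1,336.68 → -$44.16
  Mar: +$430.84 → $386.68
  Apr: +$430.84 − $1,236.00 → -$418.48
  May: +$430.84 − $1,564.08 → -$1,551.72
  Jun: +$430.84 → -$1,120.88
  Jul: +$430.84 → -$690.04
  Aug: +$430.84 → -$259.20
  Sep: +$430.84 → $171.64
  Oct: +$430.84 → $602.48
  Nov: +$430.84 − $1,033.32 → $0.00
Lowest trial balance = -$1,551.72 (May)
Initial deposit = cushion − low point = $861.68 − (-$1,551.72) = $2,413.40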